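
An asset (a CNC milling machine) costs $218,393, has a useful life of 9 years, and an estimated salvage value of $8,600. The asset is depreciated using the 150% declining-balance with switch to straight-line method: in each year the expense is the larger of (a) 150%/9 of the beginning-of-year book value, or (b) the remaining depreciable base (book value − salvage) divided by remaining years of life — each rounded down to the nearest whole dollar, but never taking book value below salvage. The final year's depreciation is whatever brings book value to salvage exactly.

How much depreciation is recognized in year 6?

Depreciable base = $218,393 − $8,600 = $209,793.
Year 1: DB = ⌊$218,393 × 150%/9⌋ = $36,398; SL = ⌊$209,793/9⌋ = $23,310 → take DB $36,398. Book value $181,995.
Year 2: DB = ⌊$181,995 × 150%/9⌋ = $30,332; SL = ⌊$173,395/8⌋ = $21,674 → take DB $30,332. Book value $151,663.
Year 3: DB = ⌊$151,663 × 150%/9⌋ = $25,277; SL = ⌊$143,063/7⌋ = $20,437 → take DB $25,277. Book value $126,386.
Year 4: DB = ⌊$126,386 × 150%/9⌋ = $21,064; SL = ⌊$117,786/6⌋ = $19,631 → take DB $21,064. Book value $105,322.
Year 5: DB = ⌊$105,322 × 150%/9⌋ = $17,553; SL = ⌊$96,722/5⌋ = $19,344 → take SL $19,344. Book value $85,978.
Year 6: DB = ⌊$85,978 × 150%/9⌋ = $14,329; SL = ⌊$77,378/4⌋ = $19,344 → take SL $19,344. Book value $66,634.

$19,344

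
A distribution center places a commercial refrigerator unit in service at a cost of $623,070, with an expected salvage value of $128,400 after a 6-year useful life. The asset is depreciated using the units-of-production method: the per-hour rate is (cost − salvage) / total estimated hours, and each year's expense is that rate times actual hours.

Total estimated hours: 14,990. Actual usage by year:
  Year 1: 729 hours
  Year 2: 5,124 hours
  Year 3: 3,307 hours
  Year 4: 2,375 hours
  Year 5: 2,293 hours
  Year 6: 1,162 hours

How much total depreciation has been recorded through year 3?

Depreciable base = $623,070 − $128,400 = $494,670.
Rate = $494,670 / 14,990 hours = $33 per hour.
Year 1: 729 × $33 = $24,057. Book value $599,013.
Year 2: 5,124 × $33 = $169,092. Book value $429,921.
Year 3: 3,307 × $33 = $109,131. Book value $320,790.
Accumulated through year 3 = $623,070 − $320,790 = $302,280.

$302,280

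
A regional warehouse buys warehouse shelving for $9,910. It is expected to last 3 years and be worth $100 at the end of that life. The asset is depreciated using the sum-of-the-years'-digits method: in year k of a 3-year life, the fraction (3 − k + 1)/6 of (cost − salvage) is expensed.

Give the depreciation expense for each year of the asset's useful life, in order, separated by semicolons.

Depreciable base = $9,910 − $100 = $9,810.
Sum of the years' digits = 3+2+1 = 6.
Year 1: $9,810 × 3/6 = $4,905. Book value $5,005.
Year 2: $9,810 × 2/6 = $3,270. Book value $1,735.
Year 3: $9,810 × 1/6 = $1,635. Book value $100.

$4,905; $3,270; $1,635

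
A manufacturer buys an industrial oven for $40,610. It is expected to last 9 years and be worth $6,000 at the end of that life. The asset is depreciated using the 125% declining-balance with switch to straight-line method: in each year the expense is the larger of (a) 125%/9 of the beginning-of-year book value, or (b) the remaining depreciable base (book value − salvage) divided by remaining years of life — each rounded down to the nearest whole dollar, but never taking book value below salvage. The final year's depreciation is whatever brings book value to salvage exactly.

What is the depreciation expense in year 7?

$3,266

Depreciable base = $40,610 − $6,000 = $34,610.
Year 1: DB = ⌊$40,610 × 125%/9⌋ = $5,640; SL = ⌊$34,610/9⌋ = $3,845 → take DB $5,640. Book value $34,970.
Year 2: DB = ⌊$34,970 × 125%/9⌋ = $4,856; SL = ⌊$28,970/8⌋ = $3,621 → take DB $4,856. Book value $30,114.
Year 3: DB = ⌊$30,114 × 125%/9⌋ = $4,182; SL = ⌊$24,114/7⌋ = $3,444 → take DB $4,182. Book value $25,932.
Year 4: DB = ⌊$25,932 × 125%/9⌋ = $3,601; SL = ⌊$19,932/6⌋ = $3,322 → take DB $3,601. Book value $22,331.
Year 5: DB = ⌊$22,331 × 125%/9⌋ = $3,101; SL = ⌊$16,331/5⌋ = $3,266 → take SL $3,266. Book value $19,065.
Year 6: DB = ⌊$19,065 × 125%/9⌋ = $2,647; SL = ⌊$13,065/4⌋ = $3,266 → take SL $3,266. Book value $15,799.
Year 7: DB = ⌊$15,799 × 125%/9⌋ = $2,194; SL = ⌊$9,799/3⌋ = $3,266 → take SL $3,266. Book value $12,533.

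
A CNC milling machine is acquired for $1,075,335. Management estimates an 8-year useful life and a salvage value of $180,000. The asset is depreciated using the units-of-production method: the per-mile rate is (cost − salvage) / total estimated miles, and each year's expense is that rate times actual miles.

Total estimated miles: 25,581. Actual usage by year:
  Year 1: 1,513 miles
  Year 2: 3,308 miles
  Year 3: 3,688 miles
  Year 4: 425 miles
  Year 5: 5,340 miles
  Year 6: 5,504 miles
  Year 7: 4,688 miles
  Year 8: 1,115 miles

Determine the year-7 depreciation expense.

$164,080

Depreciable base = $1,075,335 − $180,000 = $895,335.
Rate = $895,335 / 25,581 miles = $35 per mile.
Year 1: 1,513 × $35 = $52,955. Book value $1,022,380.
Year 2: 3,308 × $35 = $115,780. Book value $906,600.
Year 3: 3,688 × $35 = $129,080. Book value $777,520.
Year 4: 425 × $35 = $14,875. Book value $762,645.
Year 5: 5,340 × $35 = $186,900. Book value $575,745.
Year 6: 5,504 × $35 = $192,640. Book value $383,105.
Year 7: 4,688 × $35 = $164,080. Book value $219,025.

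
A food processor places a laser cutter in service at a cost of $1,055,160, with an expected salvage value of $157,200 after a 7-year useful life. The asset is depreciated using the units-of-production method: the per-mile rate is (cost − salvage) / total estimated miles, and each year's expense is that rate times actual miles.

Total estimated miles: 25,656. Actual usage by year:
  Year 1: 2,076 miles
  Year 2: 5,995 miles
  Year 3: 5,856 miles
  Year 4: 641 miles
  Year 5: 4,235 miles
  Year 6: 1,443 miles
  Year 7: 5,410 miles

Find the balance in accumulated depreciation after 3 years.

Depreciable base = $1,055,160 − $157,200 = $897,960.
Rate = $897,960 / 25,656 miles = $35 per mile.
Year 1: 2,076 × $35 = $72,660. Book value $982,500.
Year 2: 5,995 × $35 = $209,825. Book value $772,675.
Year 3: 5,856 × $35 = $204,960. Book value $567,715.
Accumulated through year 3 = $1,055,160 − $567,715 = $487,445.

$487,445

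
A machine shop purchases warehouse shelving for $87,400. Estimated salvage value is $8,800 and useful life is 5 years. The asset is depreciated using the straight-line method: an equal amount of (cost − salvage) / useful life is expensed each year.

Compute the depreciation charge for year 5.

$15,720

Depreciable base = $87,400 − $8,800 = $78,600.
Annual expense = $78,600 / 5 = $15,720.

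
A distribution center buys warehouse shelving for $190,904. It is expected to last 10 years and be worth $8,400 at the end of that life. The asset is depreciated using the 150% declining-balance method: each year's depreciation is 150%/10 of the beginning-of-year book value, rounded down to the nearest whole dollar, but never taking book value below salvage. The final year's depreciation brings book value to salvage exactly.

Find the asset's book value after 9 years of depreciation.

$44,218

Depreciable base = $190,904 − $8,400 = $182,504.
Year 1: ⌊$190,904 × 150%/10⌋ = $28,635. Book value $162,269.
Year 2: ⌊$162,269 × 150%/10⌋ = $24,340. Book value $137,929.
Year 3: ⌊$137,929 × 150%/10⌋ = $20,689. Book value $117,240.
Year 4: ⌊$117,240 × 150%/10⌋ = $17,586. Book value $99,654.
Year 5: ⌊$99,654 × 150%/10⌋ = $14,948. Book value $84,706.
Year 6: ⌊$84,706 × 150%/10⌋ = $12,705. Book value $72,001.
Year 7: ⌊$72,001 × 150%/10⌋ = $10,800. Book value $61,201.
Year 8: ⌊$61,201 × 150%/10⌋ = $9,180. Book value $52,021.
Year 9: ⌊$52,021 × 150%/10⌋ = $7,803. Book value $44,218.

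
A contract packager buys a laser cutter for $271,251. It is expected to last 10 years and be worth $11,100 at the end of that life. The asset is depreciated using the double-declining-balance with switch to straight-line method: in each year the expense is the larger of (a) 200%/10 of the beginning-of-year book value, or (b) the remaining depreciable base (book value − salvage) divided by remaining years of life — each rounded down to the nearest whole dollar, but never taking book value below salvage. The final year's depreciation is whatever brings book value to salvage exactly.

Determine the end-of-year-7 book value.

Depreciable base = $271,251 − $11,100 = $260,151.
Year 1: DB = ⌊$271,251 × 200%/10⌋ = $54,250; SL = ⌊$260,151/10⌋ = $26,015 → take DB $54,250. Book value $217,001.
Year 2: DB = ⌊$217,001 × 200%/10⌋ = $43,400; SL = ⌊$205,901/9⌋ = $22,877 → take DB $43,400. Book value $173,601.
Year 3: DB = ⌊$173,601 × 200%/10⌋ = $34,720; SL = ⌊$162,501/8⌋ = $20,312 → take DB $34,720. Book value $138,881.
Year 4: DB = ⌊$138,881 × 200%/10⌋ = $27,776; SL = ⌊$127,781/7⌋ = $18,254 → take DB $27,776. Book value $111,105.
Year 5: DB = ⌊$111,105 × 200%/10⌋ = $22,221; SL = ⌊$100,005/6⌋ = $16,667 → take DB $22,221. Book value $88,884.
Year 6: DB = ⌊$88,884 × 200%/10⌋ = $17,776; SL = ⌊$77,784/5⌋ = $15,556 → take DB $17,776. Book value $71,108.
Year 7: DB = ⌊$71,108 × 200%/10⌋ = $14,221; SL = ⌊$60,008/4⌋ = $15,002 → take SL $15,002. Book value $56,106.

$56,106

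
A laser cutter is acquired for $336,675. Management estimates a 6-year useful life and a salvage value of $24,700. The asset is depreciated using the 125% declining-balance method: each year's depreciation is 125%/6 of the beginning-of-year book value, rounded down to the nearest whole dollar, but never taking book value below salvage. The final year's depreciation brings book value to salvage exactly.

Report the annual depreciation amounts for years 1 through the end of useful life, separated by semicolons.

$70,140; $55,528; $43,959; $34,801; $27,551; $79,996

Depreciable base = $336,675 − $24,700 = $311,975.
Year 1: ⌊$336,675 × 125%/6⌋ = $70,140. Book value $266,535.
Year 2: ⌊$266,535 × 125%/6⌋ = $55,528. Book value $211,007.
Year 3: ⌊$211,007 × 125%/6⌋ = $43,959. Book value $167,048.
Year 4: ⌊$167,048 × 125%/6⌋ = $34,801. Book value $132,247.
Year 5: ⌊$132,247 × 125%/6⌋ = $27,551. Book value $104,696.
Year 6 (final): $104,696 − $24,700 = $79,996. Book value $24,700.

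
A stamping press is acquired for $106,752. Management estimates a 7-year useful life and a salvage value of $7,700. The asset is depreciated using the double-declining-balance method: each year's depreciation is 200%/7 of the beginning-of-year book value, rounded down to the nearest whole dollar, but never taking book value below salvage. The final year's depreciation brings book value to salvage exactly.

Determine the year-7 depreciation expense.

$6,479

Depreciable base = $106,752 − $7,700 = $99,052.
Year 1: ⌊$106,752 × 200%/7⌋ = $30,500. Book value $76,252.
Year 2: ⌊$76,252 × 200%/7⌋ = $21,786. Book value $54,466.
Year 3: ⌊$54,466 × 200%/7⌋ = $15,561. Book value $38,905.
Year 4: ⌊$38,905 × 200%/7⌋ = $11,115. Book value $27,790.
Year 5: ⌊$27,790 × 200%/7⌋ = $7,940. Book value $19,850.
Year 6: ⌊$19,850 × 200%/7⌋ = $5,671. Book value $14,179.
Year 7 (final): $14,179 − $7,700 = $6,479. Book value $7,700.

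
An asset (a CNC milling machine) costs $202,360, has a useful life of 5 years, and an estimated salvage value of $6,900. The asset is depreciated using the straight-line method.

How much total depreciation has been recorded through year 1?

Depreciable base = $202,360 − $6,900 = $195,460.
Annual expense = $195,460 / 5 = $39,092.
End of year 1: book value $163,268.
Accumulated through year 1 = $202,360 − $163,268 = $39,092.

$39,092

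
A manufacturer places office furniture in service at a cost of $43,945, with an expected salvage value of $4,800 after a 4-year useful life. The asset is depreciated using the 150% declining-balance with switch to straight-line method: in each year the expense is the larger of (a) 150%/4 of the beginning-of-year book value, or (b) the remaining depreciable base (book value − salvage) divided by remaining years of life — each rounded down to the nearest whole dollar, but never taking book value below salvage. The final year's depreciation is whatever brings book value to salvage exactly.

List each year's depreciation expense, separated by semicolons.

$16,479; $10,299; $6,437; $5,930

Depreciable base = $43,945 − $4,800 = $39,145.
Year 1: DB = ⌊$43,945 × 150%/4⌋ = $16,479; SL = ⌊$39,145/4⌋ = $9,786 → take DB $16,479. Book value $27,466.
Year 2: DB = ⌊$27,466 × 150%/4⌋ = $10,299; SL = ⌊$22,666/3⌋ = $7,555 → take DB $10,299. Book value $17,167.
Year 3: DB = ⌊$17,167 × 150%/4⌋ = $6,437; SL = ⌊$12,367/2⌋ = $6,183 → take DB $6,437. Book value $10,730.
Year 4 (final): $10,730 − $4,800 = $5,930. Book value $4,800.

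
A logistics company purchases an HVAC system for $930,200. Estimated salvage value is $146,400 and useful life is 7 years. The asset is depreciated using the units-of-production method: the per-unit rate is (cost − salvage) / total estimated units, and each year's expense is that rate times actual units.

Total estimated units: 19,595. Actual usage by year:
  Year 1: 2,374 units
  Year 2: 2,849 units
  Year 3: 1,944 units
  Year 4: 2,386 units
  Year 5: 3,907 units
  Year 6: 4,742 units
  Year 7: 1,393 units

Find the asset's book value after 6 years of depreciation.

$202,120

Depreciable base = $930,200 − $146,400 = $783,800.
Rate = $783,800 / 19,595 units = $40 per unit.
Year 1: 2,374 × $40 = $94,960. Book value $835,240.
Year 2: 2,849 × $40 = $113,960. Book value $721,280.
Year 3: 1,944 × $40 = $77,760. Book value $643,520.
Year 4: 2,386 × $40 = $95,440. Book value $548,080.
Year 5: 3,907 × $40 = $156,280. Book value $391,800.
Year 6: 4,742 × $40 = $189,680. Book value $202,120.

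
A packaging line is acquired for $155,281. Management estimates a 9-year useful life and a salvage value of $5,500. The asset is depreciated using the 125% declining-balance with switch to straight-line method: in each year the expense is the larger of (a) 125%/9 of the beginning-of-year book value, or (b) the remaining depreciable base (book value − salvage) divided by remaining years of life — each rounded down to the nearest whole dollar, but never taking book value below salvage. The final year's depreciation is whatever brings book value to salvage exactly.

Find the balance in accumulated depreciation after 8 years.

$134,172

Depreciable base = $155,281 − $5,500 = $149,781.
Year 1: DB = ⌊$155,281 × 125%/9⌋ = $21,566; SL = ⌊$149,781/9⌋ = $16,642 → take DB $21,566. Book value $133,715.
Year 2: DB = ⌊$133,715 × 125%/9⌋ = $18,571; SL = ⌊$128,215/8⌋ = $16,026 → take DB $18,571. Book value $115,144.
Year 3: DB = ⌊$115,144 × 125%/9⌋ = $15,992; SL = ⌊$109,644/7⌋ = $15,663 → take DB $15,992. Book value $99,152.
Year 4: DB = ⌊$99,152 × 125%/9⌋ = $13,771; SL = ⌊$93,652/6⌋ = $15,608 → take SL $15,608. Book value $83,544.
Year 5: DB = ⌊$83,544 × 125%/9⌋ = $11,603; SL = ⌊$78,044/5⌋ = $15,608 → take SL $15,608. Book value $67,936.
Year 6: DB = ⌊$67,936 × 125%/9⌋ = $9,435; SL = ⌊$62,436/4⌋ = $15,609 → take SL $15,609. Book value $52,327.
Year 7: DB = ⌊$52,327 × 125%/9⌋ = $7,267; SL = ⌊$46,827/3⌋ = $15,609 → take SL $15,609. Book value $36,718.
Year 8: DB = ⌊$36,718 × 125%/9⌋ = $5,099; SL = ⌊$31,218/2⌋ = $15,609 → take SL $15,609. Book value $21,109.
Accumulated through year 8 = $155,281 − $21,109 = $134,172.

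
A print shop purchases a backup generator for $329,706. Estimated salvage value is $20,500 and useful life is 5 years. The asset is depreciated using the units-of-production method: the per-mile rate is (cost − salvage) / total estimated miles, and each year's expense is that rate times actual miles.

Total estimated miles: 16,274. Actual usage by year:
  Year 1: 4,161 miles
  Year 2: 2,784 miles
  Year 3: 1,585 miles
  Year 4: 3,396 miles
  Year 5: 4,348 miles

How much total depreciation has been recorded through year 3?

Depreciable base = $329,706 − $20,500 = $309,206.
Rate = $309,206 / 16,274 miles = $19 per mile.
Year 1: 4,161 × $19 = $79,059. Book value $250,647.
Year 2: 2,784 × $19 = $52,896. Book value $197,751.
Year 3: 1,585 × $19 = $30,115. Book value $167,636.
Accumulated through year 3 = $329,706 − $167,636 = $162,070.

$162,070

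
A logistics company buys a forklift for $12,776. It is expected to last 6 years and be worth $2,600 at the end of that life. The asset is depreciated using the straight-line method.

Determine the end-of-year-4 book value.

Depreciable base = $12,776 − $2,600 = $10,176.
Annual expense = $10,176 / 6 = $1,696.
End of year 1: book value $11,080.
End of year 2: book value $9,384.
End of year 3: book value $7,688.
End of year 4: book value $5,992.

$5,992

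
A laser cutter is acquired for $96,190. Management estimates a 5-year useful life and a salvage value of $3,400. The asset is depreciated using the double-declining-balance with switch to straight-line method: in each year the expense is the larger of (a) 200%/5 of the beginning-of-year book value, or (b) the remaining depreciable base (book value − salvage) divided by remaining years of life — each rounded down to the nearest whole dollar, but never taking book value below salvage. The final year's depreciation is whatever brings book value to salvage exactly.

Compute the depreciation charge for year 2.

Depreciable base = $96,190 − $3,400 = $92,790.
Year 1: DB = ⌊$96,190 × 200%/5⌋ = $38,476; SL = ⌊$92,790/5⌋ = $18,558 → take DB $38,476. Book value $57,714.
Year 2: DB = ⌊$57,714 × 200%/5⌋ = $23,085; SL = ⌊$54,314/4⌋ = $13,578 → take DB $23,085. Book value $34,629.

$23,085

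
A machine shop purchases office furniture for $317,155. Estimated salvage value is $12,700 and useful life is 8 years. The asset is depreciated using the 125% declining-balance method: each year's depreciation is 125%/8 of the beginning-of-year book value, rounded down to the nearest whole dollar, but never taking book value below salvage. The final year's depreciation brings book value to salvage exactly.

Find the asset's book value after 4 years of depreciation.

Depreciable base = $317,155 − $12,700 = $304,455.
Year 1: ⌊$317,155 × 125%/8⌋ = $49,555. Book value $267,600.
Year 2: ⌊$267,600 × 125%/8⌋ = $41,812. Book value $225,788.
Year 3: ⌊$225,788 × 125%/8⌋ = $35,279. Book value $190,509.
Year 4: ⌊$190,509 × 125%/8⌋ = $29,767. Book value $160,742.

$160,742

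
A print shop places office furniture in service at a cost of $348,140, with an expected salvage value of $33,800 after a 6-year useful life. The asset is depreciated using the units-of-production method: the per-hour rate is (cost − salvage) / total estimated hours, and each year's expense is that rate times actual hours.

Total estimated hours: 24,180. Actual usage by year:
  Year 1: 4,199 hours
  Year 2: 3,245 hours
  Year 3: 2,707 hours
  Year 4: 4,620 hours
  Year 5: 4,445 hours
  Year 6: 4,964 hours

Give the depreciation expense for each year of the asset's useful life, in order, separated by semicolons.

Depreciable base = $348,140 − $33,800 = $314,340.
Rate = $314,340 / 24,180 hours = $13 per hour.
Year 1: 4,199 × $13 = $54,587. Book value $293,553.
Year 2: 3,245 × $13 = $42,185. Book value $251,368.
Year 3: 2,707 × $13 = $35,191. Book value $216,177.
Year 4: 4,620 × $13 = $60,060. Book value $156,117.
Year 5: 4,445 × $13 = $57,785. Book value $98,332.
Year 6: 4,964 × $13 = $64,532. Book value $33,800.

$54,587; $42,185; $35,191; $60,060; $57,785; $64,532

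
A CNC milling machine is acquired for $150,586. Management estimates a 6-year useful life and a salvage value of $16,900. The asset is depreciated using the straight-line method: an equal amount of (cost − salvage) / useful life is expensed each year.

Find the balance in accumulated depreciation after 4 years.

$89,124

Depreciable base = $150,586 − $16,900 = $133,686.
Annual expense = $133,686 / 6 = $22,281.
End of year 1: book value $128,305.
End of year 2: book value $106,024.
End of year 3: book value $83,743.
End of year 4: book value $61,462.
Accumulated through year 4 = $150,586 − $61,462 = $89,124.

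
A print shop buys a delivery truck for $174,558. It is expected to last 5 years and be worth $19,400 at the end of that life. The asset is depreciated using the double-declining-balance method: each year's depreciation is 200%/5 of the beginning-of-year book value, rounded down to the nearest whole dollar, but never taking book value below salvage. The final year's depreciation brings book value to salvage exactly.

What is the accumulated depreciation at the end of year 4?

Depreciable base = $174,558 − $19,400 = $155,158.
Year 1: ⌊$174,558 × 200%/5⌋ = $69,823. Book value $104,735.
Year 2: ⌊$104,735 × 200%/5⌋ = $41,894. Book value $62,841.
Year 3: ⌊$62,841 × 200%/5⌋ = $25,136. Book value $37,705.
Year 4: ⌊$37,705 × 200%/5⌋ = $15,082. Book value $22,623.
Accumulated through year 4 = $174,558 − $22,623 = $151,935.

$151,935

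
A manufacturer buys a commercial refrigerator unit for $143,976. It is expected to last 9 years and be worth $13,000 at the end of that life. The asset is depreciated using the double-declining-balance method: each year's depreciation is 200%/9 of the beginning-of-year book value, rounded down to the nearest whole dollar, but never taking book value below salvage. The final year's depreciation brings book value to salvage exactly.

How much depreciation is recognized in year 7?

$7,083

Depreciable base = $143,976 − $13,000 = $130,976.
Year 1: ⌊$143,976 × 200%/9⌋ = $31,994. Book value $111,982.
Year 2: ⌊$111,982 × 200%/9⌋ = $24,884. Book value $87,098.
Year 3: ⌊$87,098 × 200%/9⌋ = $19,355. Book value $67,743.
Year 4: ⌊$67,743 × 200%/9⌋ = $15,054. Book value $52,689.
Year 5: ⌊$52,689 × 200%/9⌋ = $11,708. Book value $40,981.
Year 6: ⌊$40,981 × 200%/9⌋ = $9,106. Book value $31,875.
Year 7: ⌊$31,875 × 200%/9⌋ = $7,083. Book value $24,792.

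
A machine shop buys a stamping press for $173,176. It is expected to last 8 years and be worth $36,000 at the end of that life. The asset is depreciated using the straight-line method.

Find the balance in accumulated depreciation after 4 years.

Depreciable base = $173,176 − $36,000 = $137,176.
Annual expense = $137,176 / 8 = $17,147.
End of year 1: book value $156,029.
End of year 2: book value $138,882.
End of year 3: book value $121,735.
End of year 4: book value $104,588.
Accumulated through year 4 = $173,176 − $104,588 = $68,588.

$68,588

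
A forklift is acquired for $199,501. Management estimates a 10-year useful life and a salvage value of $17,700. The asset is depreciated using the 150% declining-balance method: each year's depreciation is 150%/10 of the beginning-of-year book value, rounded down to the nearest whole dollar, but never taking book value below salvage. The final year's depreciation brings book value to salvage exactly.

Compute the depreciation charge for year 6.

$13,278

Depreciable base = $199,501 − $17,700 = $181,801.
Year 1: ⌊$199,501 × 150%/10⌋ = $29,925. Book value $169,576.
Year 2: ⌊$169,576 × 150%/10⌋ = $25,436. Book value $144,140.
Year 3: ⌊$144,140 × 150%/10⌋ = $21,621. Book value $122,519.
Year 4: ⌊$122,519 × 150%/10⌋ = $18,377. Book value $104,142.
Year 5: ⌊$104,142 × 150%/10⌋ = $15,621. Book value $88,521.
Year 6: ⌊$88,521 × 150%/10⌋ = $13,278. Book value $75,243.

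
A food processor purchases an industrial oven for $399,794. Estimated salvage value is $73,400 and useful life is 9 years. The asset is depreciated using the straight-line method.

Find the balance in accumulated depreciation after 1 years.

$36,266

Depreciable base = $399,794 − $73,400 = $326,394.
Annual expense = $326,394 / 9 = $36,266.
End of year 1: book value $363,528.
Accumulated through year 1 = $399,794 − $363,528 = $36,266.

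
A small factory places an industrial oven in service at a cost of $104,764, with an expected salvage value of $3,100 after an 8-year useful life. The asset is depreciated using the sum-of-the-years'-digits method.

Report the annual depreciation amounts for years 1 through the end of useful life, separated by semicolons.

$22,592; $19,768; $16,944; $14,120; $11,296; $8,472; $5,648; $2,824

Depreciable base = $104,764 − $3,100 = $101,664.
Sum of the years' digits = 8+7+6+5+4+3+2+1 = 36.
Year 1: $101,664 × 8/36 = $22,592. Book value $82,172.
Year 2: $101,664 × 7/36 = $19,768. Book value $62,404.
Year 3: $101,664 × 6/36 = $16,944. Book value $45,460.
Year 4: $101,664 × 5/36 = $14,120. Book value $31,340.
Year 5: $101,664 × 4/36 = $11,296. Book value $20,044.
Year 6: $101,664 × 3/36 = $8,472. Book value $11,572.
Year 7: $101,664 × 2/36 = $5,648. Book value $5,924.
Year 8: $101,664 × 1/36 = $2,824. Book value $3,100.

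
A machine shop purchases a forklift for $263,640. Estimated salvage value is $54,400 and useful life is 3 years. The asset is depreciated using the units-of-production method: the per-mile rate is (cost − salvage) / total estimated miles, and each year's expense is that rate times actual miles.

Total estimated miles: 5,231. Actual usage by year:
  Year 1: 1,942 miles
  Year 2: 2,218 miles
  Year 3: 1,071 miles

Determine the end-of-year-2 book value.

$97,240

Depreciable base = $263,640 − $54,400 = $209,240.
Rate = $209,240 / 5,231 miles = $40 per mile.
Year 1: 1,942 × $40 = $77,680. Book value $185,960.
Year 2: 2,218 × $40 = $88,720. Book value $97,240.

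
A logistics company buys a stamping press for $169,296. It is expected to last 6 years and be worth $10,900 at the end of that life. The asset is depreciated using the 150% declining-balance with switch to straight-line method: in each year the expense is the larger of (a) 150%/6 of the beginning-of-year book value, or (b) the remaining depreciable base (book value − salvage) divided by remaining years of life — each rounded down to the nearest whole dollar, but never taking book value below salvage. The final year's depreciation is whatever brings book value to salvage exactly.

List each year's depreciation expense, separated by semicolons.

Depreciable base = $169,296 − $10,900 = $158,396.
Year 1: DB = ⌊$169,296 × 150%/6⌋ = $42,324; SL = ⌊$158,396/6⌋ = $26,399 → take DB $42,324. Book value $126,972.
Year 2: DB = ⌊$126,972 × 150%/6⌋ = $31,743; SL = ⌊$116,072/5⌋ = $23,214 → take DB $31,743. Book value $95,229.
Year 3: DB = ⌊$95,229 × 150%/6⌋ = $23,807; SL = ⌊$84,329/4⌋ = $21,082 → take DB $23,807. Book value $71,422.
Year 4: DB = ⌊$71,422 × 150%/6⌋ = $17,855; SL = ⌊$60,522/3⌋ = $20,174 → take SL $20,174. Book value $51,248.
Year 5: DB = ⌊$51,248 × 150%/6⌋ = $12,812; SL = ⌊$40,348/2⌋ = $20,174 → take SL $20,174. Book value $31,074.
Year 6 (final): $31,074 − $10,900 = $20,174. Book value $10,900.

$42,324; $31,743; $23,807; $20,174; $20,174; $20,174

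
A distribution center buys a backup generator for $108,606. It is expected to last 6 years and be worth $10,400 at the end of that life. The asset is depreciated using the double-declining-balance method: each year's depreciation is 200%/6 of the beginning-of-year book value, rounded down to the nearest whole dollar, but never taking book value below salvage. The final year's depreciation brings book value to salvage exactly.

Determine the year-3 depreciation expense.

Depreciable base = $108,606 − $10,400 = $98,206.
Year 1: ⌊$108,606 × 200%/6⌋ = $36,202. Book value $72,404.
Year 2: ⌊$72,404 × 200%/6⌋ = $24,134. Book value $48,270.
Year 3: ⌊$48,270 × 200%/6⌋ = $16,090. Book value $32,180.

$16,090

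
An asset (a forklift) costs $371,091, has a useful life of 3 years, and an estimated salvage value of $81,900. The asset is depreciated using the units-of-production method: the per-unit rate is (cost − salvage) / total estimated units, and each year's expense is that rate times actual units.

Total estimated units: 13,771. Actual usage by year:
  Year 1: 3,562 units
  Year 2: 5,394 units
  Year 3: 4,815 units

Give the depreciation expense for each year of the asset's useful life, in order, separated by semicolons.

$74,802; $113,274; $101,115

Depreciable base = $371,091 − $81,900 = $289,191.
Rate = $289,191 / 13,771 units = $21 per unit.
Year 1: 3,562 × $21 = $74,802. Book value $296,289.
Year 2: 5,394 × $21 = $113,274. Book value $183,015.
Year 3: 4,815 × $21 = $101,115. Book value $81,900.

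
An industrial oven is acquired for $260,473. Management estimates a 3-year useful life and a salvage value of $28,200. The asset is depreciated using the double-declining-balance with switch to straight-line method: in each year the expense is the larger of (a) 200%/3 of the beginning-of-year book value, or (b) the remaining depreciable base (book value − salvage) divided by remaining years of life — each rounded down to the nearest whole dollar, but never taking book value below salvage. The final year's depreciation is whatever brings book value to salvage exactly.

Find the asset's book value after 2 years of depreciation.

$28,942

Depreciable base = $260,473 − $28,200 = $232,273.
Year 1: DB = ⌊$260,473 × 200%/3⌋ = $173,648; SL = ⌊$232,273/3⌋ = $77,424 → take DB $173,648. Book value $86,825.
Year 2: DB = ⌊$86,825 × 200%/3⌋ = $57,883; SL = ⌊$58,625/2⌋ = $29,312 → take DB $57,883. Book value $28,942.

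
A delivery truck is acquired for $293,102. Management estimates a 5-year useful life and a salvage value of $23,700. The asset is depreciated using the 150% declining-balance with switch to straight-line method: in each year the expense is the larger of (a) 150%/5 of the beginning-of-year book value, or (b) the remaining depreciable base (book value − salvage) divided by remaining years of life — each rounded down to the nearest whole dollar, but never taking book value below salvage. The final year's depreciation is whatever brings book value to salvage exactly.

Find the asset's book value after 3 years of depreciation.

Depreciable base = $293,102 − $23,700 = $269,402.
Year 1: DB = ⌊$293,102 × 150%/5⌋ = $87,930; SL = ⌊$269,402/5⌋ = $53,880 → take DB $87,930. Book value $205,172.
Year 2: DB = ⌊$205,172 × 150%/5⌋ = $61,551; SL = ⌊$181,472/4⌋ = $45,368 → take DB $61,551. Book value $143,621.
Year 3: DB = ⌊$143,621 × 150%/5⌋ = $43,086; SL = ⌊$119,921/3⌋ = $39,973 → take DB $43,086. Book value $100,535.

$100,535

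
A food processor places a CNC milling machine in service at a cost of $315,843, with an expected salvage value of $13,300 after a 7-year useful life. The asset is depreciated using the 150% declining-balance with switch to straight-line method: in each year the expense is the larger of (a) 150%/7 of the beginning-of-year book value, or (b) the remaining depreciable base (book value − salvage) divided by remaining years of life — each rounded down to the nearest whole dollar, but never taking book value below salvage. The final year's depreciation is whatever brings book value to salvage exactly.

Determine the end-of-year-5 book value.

$83,252

Depreciable base = $315,843 − $13,300 = $302,543.
Year 1: DB = ⌊$315,843 × 150%/7⌋ = $67,680; SL = ⌊$302,543/7⌋ = $43,220 → take DB $67,680. Book value $248,163.
Year 2: DB = ⌊$248,163 × 150%/7⌋ = $53,177; SL = ⌊$234,863/6⌋ = $39,143 → take DB $53,177. Book value $194,986.
Year 3: DB = ⌊$194,986 × 150%/7⌋ = $41,782; SL = ⌊$181,686/5⌋ = $36,337 → take DB $41,782. Book value $153,204.
Year 4: DB = ⌊$153,204 × 150%/7⌋ = $32,829; SL = ⌊$139,904/4⌋ = $34,976 → take SL $34,976. Book value $118,228.
Year 5: DB = ⌊$118,228 × 150%/7⌋ = $25,334; SL = ⌊$104,928/3⌋ = $34,976 → take SL $34,976. Book value $83,252.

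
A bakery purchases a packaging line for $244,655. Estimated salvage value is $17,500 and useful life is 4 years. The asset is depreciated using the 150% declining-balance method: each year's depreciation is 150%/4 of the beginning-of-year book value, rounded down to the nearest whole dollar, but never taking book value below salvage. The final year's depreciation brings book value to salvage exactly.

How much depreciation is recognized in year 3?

Depreciable base = $244,655 − $17,500 = $227,155.
Year 1: ⌊$244,655 × 150%/4⌋ = $91,745. Book value $152,910.
Year 2: ⌊$152,910 × 150%/4⌋ = $57,341. Book value $95,569.
Year 3: ⌊$95,569 × 150%/4⌋ = $35,838. Book value $59,731.

$35,838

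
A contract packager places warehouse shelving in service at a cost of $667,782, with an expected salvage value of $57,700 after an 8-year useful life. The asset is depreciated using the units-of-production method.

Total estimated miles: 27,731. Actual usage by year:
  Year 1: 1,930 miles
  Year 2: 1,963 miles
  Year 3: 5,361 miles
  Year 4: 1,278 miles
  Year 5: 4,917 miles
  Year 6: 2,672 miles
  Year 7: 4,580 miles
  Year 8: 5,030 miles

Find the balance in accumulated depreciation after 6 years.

$398,662

Depreciable base = $667,782 − $57,700 = $610,082.
Rate = $610,082 / 27,731 miles = $22 per mile.
Year 1: 1,930 × $22 = $42,460. Book value $625,322.
Year 2: 1,963 × $22 = $43,186. Book value $582,136.
Year 3: 5,361 × $22 = $117,942. Book value $464,194.
Year 4: 1,278 × $22 = $28,116. Book value $436,078.
Year 5: 4,917 × $22 = $108,174. Book value $327,904.
Year 6: 2,672 × $22 = $58,784. Book value $269,120.
Accumulated through year 6 = $667,782 − $269,120 = $398,662.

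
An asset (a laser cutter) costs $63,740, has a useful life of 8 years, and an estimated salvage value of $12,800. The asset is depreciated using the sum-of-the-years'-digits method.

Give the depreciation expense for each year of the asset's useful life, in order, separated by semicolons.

$11,320; $9,905; $8,490; $7,075; $5,660; $4,245; $2,830; $1,415

Depreciable base = $63,740 − $12,800 = $50,940.
Sum of the years' digits = 8+7+6+5+4+3+2+1 = 36.
Year 1: $50,940 × 8/36 = $11,320. Book value $52,420.
Year 2: $50,940 × 7/36 = $9,905. Book value $42,515.
Year 3: $50,940 × 6/36 = $8,490. Book value $34,025.
Year 4: $50,940 × 5/36 = $7,075. Book value $26,950.
Year 5: $50,940 × 4/36 = $5,660. Book value $21,290.
Year 6: $50,940 × 3/36 = $4,245. Book value $17,045.
Year 7: $50,940 × 2/36 = $2,830. Book value $14,215.
Year 8: $50,940 × 1/36 = $1,415. Book value $12,800.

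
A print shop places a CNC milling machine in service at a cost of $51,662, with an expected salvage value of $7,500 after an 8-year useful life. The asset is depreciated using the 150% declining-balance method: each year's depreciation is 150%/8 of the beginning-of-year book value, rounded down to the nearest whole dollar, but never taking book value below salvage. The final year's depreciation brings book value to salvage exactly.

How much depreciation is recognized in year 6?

Depreciable base = $51,662 − $7,500 = $44,162.
Year 1: ⌊$51,662 × 150%/8⌋ = $9,686. Book value $41,976.
Year 2: ⌊$41,976 × 150%/8⌋ = $7,870. Book value $34,106.
Year 3: ⌊$34,106 × 150%/8⌋ = $6,394. Book value $27,712.
Year 4: ⌊$27,712 × 150%/8⌋ = $5,196. Book value $22,516.
Year 5: ⌊$22,516 × 150%/8⌋ = $4,221. Book value $18,295.
Year 6: ⌊$18,295 × 150%/8⌋ = $3,430. Book value $14,865.

$3,430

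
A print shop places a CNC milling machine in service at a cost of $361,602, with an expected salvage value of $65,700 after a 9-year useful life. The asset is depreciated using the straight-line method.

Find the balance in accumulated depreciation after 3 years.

$98,634

Depreciable base = $361,602 − $65,700 = $295,902.
Annual expense = $295,902 / 9 = $32,878.
End of year 1: book value $328,724.
End of year 2: book value $295,846.
End of year 3: book value $262,968.
Accumulated through year 3 = $361,602 − $262,968 = $98,634.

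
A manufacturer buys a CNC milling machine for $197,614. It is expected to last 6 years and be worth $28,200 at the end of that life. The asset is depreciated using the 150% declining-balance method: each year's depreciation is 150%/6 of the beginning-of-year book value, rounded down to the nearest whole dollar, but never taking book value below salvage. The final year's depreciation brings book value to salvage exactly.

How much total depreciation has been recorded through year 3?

$114,244

Depreciable base = $197,614 − $28,200 = $169,414.
Year 1: ⌊$197,614 × 150%/6⌋ = $49,403. Book value $148,211.
Year 2: ⌊$148,211 × 150%/6⌋ = $37,052. Book value $111,159.
Year 3: ⌊$111,159 × 150%/6⌋ = $27,789. Book value $83,370.
Accumulated through year 3 = $197,614 − $83,370 = $114,244.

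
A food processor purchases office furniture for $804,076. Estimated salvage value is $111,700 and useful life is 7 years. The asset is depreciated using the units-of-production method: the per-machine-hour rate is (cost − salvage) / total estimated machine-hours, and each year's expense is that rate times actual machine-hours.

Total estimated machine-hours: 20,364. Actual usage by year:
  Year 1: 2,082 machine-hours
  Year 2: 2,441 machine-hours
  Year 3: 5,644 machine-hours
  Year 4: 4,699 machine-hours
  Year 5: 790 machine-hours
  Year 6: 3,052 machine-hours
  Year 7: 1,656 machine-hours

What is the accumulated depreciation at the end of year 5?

Depreciable base = $804,076 − $111,700 = $692,376.
Rate = $692,376 / 20,364 machine-hours = $34 per machine-hour.
Year 1: 2,082 × $34 = $70,788. Book value $733,288.
Year 2: 2,441 × $34 = $82,994. Book value $650,294.
Year 3: 5,644 × $34 = $191,896. Book value $458,398.
Year 4: 4,699 × $34 = $159,766. Book value $298,632.
Year 5: 790 × $34 = $26,860. Book value $271,772.
Accumulated through year 5 = $804,076 − $271,772 = $532,304.

$532,304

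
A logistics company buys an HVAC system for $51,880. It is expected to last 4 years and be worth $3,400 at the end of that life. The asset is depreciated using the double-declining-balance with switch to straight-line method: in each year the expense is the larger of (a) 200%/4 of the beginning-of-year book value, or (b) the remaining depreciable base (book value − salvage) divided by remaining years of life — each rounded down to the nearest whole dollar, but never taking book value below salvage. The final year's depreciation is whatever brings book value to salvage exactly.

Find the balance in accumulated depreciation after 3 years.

$45,395

Depreciable base = $51,880 − $3,400 = $48,480.
Year 1: DB = ⌊$51,880 × 200%/4⌋ = $25,940; SL = ⌊$48,480/4⌋ = $12,120 → take DB $25,940. Book value $25,940.
Year 2: DB = ⌊$25,940 × 200%/4⌋ = $12,970; SL = ⌊$22,540/3⌋ = $7,513 → take DB $12,970. Book value $12,970.
Year 3: DB = ⌊$12,970 × 200%/4⌋ = $6,485; SL = ⌊$9,570/2⌋ = $4,785 → take DB $6,485. Book value $6,485.
Accumulated through year 3 = $51,880 − $6,485 = $45,395.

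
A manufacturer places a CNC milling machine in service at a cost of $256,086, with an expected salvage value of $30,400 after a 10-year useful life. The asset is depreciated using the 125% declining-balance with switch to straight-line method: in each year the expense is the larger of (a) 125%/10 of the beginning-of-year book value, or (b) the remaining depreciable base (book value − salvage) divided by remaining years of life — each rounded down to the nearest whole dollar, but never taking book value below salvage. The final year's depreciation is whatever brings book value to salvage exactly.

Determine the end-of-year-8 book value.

$70,306

Depreciable base = $256,086 − $30,400 = $225,686.
Year 1: DB = ⌊$256,086 × 125%/10⌋ = $32,010; SL = ⌊$225,686/10⌋ = $22,568 → take DB $32,010. Book value $224,076.
Year 2: DB = ⌊$224,076 × 125%/10⌋ = $28,009; SL = ⌊$193,676/9⌋ = $21,519 → take DB $28,009. Book value $196,067.
Year 3: DB = ⌊$196,067 × 125%/10⌋ = $24,508; SL = ⌊$165,667/8⌋ = $20,708 → take DB $24,508. Book value $171,559.
Year 4: DB = ⌊$171,559 × 125%/10⌋ = $21,444; SL = ⌊$141,159/7⌋ = $20,165 → take DB $21,444. Book value $150,115.
Year 5: DB = ⌊$150,115 × 125%/10⌋ = $18,764; SL = ⌊$119,715/6⌋ = $19,952 → take SL $19,952. Book value $130,163.
Year 6: DB = ⌊$130,163 × 125%/10⌋ = $16,270; SL = ⌊$99,763/5⌋ = $19,952 → take SL $19,952. Book value $110,211.
Year 7: DB = ⌊$110,211 × 125%/10⌋ = $13,776; SL = ⌊$79,811/4⌋ = $19,952 → take SL $19,952. Book value $90,259.
Year 8: DB = ⌊$90,259 × 125%/10⌋ = $11,282; SL = ⌊$59,859/3⌋ = $19,953 → take SL $19,953. Book value $70,306.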